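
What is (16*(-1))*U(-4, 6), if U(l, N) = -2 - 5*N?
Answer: 512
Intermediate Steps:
(16*(-1))*U(-4, 6) = (16*(-1))*(-2 - 5*6) = -16*(-2 - 30) = -16*(-32) = 512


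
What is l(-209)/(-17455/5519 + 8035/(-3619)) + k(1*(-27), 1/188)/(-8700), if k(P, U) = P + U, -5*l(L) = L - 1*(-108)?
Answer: -757877390011/202127842800 ≈ -3.7495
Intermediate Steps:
l(L) = -108/5 - L/5 (l(L) = -(L - 1*(-108))/5 = -(L + 108)/5 = -(108 + L)/5 = -108/5 - L/5)
l(-209)/(-17455/5519 + 8035/(-3619)) + k(1*(-27), 1/188)/(-8700) = (-108/5 - ⅕*(-209))/(-17455/5519 + 8035/(-3619)) + (1*(-27) + 1/188)/(-8700) = (-108/5 + 209/5)/(-17455*1/5519 + 8035*(-1/3619)) + (-27 + 1/188)*(-1/8700) = 101/(5*(-17455/5519 - 8035/3619)) - 5075/188*(-1/8700) = 101/(5*(-107514810/19973261)) + 7/2256 = (101/5)*(-19973261/107514810) + 7/2256 = -2017299361/537574050 + 7/2256 = -757877390011/202127842800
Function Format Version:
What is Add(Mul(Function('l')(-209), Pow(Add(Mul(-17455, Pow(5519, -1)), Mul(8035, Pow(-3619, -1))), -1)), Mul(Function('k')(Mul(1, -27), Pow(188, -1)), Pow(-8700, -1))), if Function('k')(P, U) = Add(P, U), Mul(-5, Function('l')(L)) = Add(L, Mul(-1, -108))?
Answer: Rational(-757877390011, 202127842800) ≈ -3.7495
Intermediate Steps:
Function('l')(L) = Add(Rational(-108, 5), Mul(Rational(-1, 5), L)) (Function('l')(L) = Mul(Rational(-1, 5), Add(L, Mul(-1, -108))) = Mul(Rational(-1, 5), Add(L, 108)) = Mul(Rational(-1, 5), Add(108, L)) = Add(Rational(-108, 5), Mul(Rational(-1, 5), L)))
Add(Mul(Function('l')(-209), Pow(Add(Mul(-17455, Pow(5519, -1)), Mul(8035, Pow(-3619, -1))), -1)), Mul(Function('k')(Mul(1, -27), Pow(188, -1)), Pow(-8700, -1))) = Add(Mul(Add(Rational(-108, 5), Mul(Rational(-1, 5), -209)), Pow(Add(Mul(-17455, Pow(5519, -1)), Mul(8035, Pow(-3619, -1))), -1)), Mul(Add(Mul(1, -27), Pow(188, -1)), Pow(-8700, -1))) = Add(Mul(Add(Rational(-108, 5), Rational(209, 5)), Pow(Add(Mul(-17455, Rational(1, 5519)), Mul(8035, Rational(-1, 3619))), -1)), Mul(Add(-27, Rational(1, 188)), Rational(-1, 8700))) = Add(Mul(Rational(101, 5), Pow(Add(Rational(-17455, 5519), Rational(-8035, 3619)), -1)), Mul(Rational(-5075, 188), Rational(-1, 8700))) = Add(Mul(Rational(101, 5), Pow(Rational(-107514810, 19973261), -1)), Rational(7, 2256)) = Add(Mul(Rational(101, 5), Rational(-19973261, 107514810)), Rational(7, 2256)) = Add(Rational(-2017299361, 537574050), Rational(7, 2256)) = Rational(-757877390011, 202127842800)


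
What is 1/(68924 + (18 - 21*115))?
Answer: 1/66527 ≈ 1.5031e-5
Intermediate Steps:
1/(68924 + (18 - 21*115)) = 1/(68924 + (18 - 2415)) = 1/(68924 - 2397) = 1/66527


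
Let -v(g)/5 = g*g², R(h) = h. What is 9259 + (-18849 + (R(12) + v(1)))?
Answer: -9583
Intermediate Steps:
v(g) = -5*g³ (v(g) = -5*g*g² = -5*g³)
9259 + (-18849 + (R(12) + v(1))) = 9259 + (-18849 + (12 - 5*1³)) = 9259 + (-18849 + (12 - 5*1)) = 9259 + (-18849 + (12 - 5)) = 9259 + (-18849 + 7) = 9259 - 18842 = -9583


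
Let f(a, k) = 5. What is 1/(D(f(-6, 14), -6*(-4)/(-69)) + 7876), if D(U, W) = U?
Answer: 1/7881 ≈ 0.00012689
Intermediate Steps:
1/(D(f(-6, 14), -6*(-4)/(-69)) + 7876) = 1/(5 + 7876) = 1/7881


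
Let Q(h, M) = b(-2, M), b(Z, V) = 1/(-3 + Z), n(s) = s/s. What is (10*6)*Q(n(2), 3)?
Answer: -12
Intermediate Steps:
n(s) = 1
Q(h, M) = -⅕ (Q(h, M) = 1/(-3 - 2) = 1/(-5) = -⅕)
(10*6)*Q(n(2), 3) = (10*6)*(-⅕) = 60*(-⅕) = -12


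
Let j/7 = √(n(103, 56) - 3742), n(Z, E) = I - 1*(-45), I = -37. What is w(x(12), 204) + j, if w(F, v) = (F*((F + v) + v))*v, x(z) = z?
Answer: 1028160 + 7*I*√3734 ≈ 1.0282e+6 + 427.75*I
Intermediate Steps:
n(Z, E) = 8 (n(Z, E) = -37 - 1*(-45) = -37 + 45 = 8)
w(F, v) = F*v*(F + 2*v) (w(F, v) = (F*(F + 2*v))*v = F*v*(F + 2*v))
j = 7*I*√3734 (j = 7*√(8 - 3742) = 7*√(-3734) = 7*(I*√3734) = 7*I*√3734 ≈ 427.75*I)
w(x(12), 204) + j = 12*204*(12 + 2*204) + 7*I*√3734 = 12*204*(12 + 408) + 7*I*√3734 = 12*204*420 + 7*I*√3734 = 1028160 + 7*I*√3734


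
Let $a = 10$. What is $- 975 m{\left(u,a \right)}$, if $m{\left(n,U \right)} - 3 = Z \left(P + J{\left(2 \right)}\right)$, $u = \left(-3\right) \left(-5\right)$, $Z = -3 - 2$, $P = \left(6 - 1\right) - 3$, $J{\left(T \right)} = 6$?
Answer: $36075$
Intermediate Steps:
$P = 2$ ($P = 5 - 3 = 2$)
$Z = -5$ ($Z = -3 - 2 = -5$)
$u = 15$
$m{\left(n,U \right)} = -37$ ($m{\left(n,U \right)} = 3 - 5 \left(2 + 6\right) = 3 - 40 = -37$)
$- 975 m{\left(u,a \right)} = \left(-975\right) \left(-37\right) = 36075$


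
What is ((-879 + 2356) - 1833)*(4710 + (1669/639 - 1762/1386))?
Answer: -82525104752/49203 ≈ -1.6772e+6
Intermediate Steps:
((-879 + 2356) - 1833)*(4710 + (1669/639 - 1762/1386)) = (1477 - 1833)*(4710 + (1669*(1/639) - 1762*1/1386)) = -356*(4710 + (1669/639 - 881/693)) = -356*(4710 + 65962/49203) = -356*231812092/49203 = -82525104752/49203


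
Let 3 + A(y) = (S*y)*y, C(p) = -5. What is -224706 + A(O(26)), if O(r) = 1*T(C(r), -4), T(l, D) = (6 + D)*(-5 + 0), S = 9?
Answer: -223809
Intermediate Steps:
T(l, D) = -30 - 5*D (T(l, D) = (6 + D)*(-5) = -30 - 5*D)
O(r) = -10 (O(r) = 1*(-30 - 5*(-4)) = 1*(-30 + 20) = 1*(-10) = -10)
A(y) = -3 + 9*y² (A(y) = -3 + (9*y)*y = -3 + 9*y²)
-224706 + A(O(26)) = -224706 + (-3 + 9*(-10)²) = -224706 + (-3 + 9*100) = -224706 + (-3 + 900) = -224706 + 897 = -223809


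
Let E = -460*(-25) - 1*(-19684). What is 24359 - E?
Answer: -6825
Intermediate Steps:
E = 31184 (E = 11500 + 19684 = 31184)
24359 - E = 24359 - 1*31184 = 24359 - 31184 = -6825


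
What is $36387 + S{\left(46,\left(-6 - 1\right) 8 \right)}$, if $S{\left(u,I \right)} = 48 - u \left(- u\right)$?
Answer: $38551$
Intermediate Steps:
$S{\left(u,I \right)} = 48 + u^{2}$ ($S{\left(u,I \right)} = 48 - - u^{2} = 48 + u^{2}$)
$36387 + S{\left(46,\left(-6 - 1\right) 8 \right)} = 36387 + \left(48 + 46^{2}\right) = 36387 + \left(48 + 2116\right) = 36387 + 2164 = 38551$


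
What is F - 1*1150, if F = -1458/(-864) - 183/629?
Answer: -11559545/10064 ≈ -1148.6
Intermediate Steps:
F = 14055/10064 (F = -1458*(-1/864) - 183*1/629 = 27/16 - 183/629 = 14055/10064 ≈ 1.3966)
F - 1*1150 = 14055/10064 - 1*1150 = 14055/10064 - 1150 = -11559545/10064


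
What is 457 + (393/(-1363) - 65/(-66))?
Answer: 41173463/89958 ≈ 457.70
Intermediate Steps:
457 + (393/(-1363) - 65/(-66)) = 457 + (393*(-1/1363) - 65*(-1/66)) = 457 + (-393/1363 + 65/66) = 457 + 62657/89958 = 41173463/89958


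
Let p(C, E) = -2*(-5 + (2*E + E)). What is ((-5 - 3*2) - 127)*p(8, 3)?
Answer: 1104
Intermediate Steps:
p(C, E) = 10 - 6*E (p(C, E) = -2*(-5 + 3*E) = 10 - 6*E)
((-5 - 3*2) - 127)*p(8, 3) = ((-5 - 3*2) - 127)*(10 - 6*3) = ((-5 - 6) - 127)*(10 - 18) = (-11 - 127)*(-8) = -138*(-8) = 1104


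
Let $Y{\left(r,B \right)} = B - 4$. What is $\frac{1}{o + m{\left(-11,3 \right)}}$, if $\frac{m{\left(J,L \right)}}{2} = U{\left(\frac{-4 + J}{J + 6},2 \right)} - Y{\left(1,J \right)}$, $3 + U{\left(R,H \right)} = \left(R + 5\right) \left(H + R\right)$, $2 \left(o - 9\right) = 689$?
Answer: $\frac{2}{915} \approx 0.0021858$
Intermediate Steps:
$Y{\left(r,B \right)} = -4 + B$ ($Y{\left(r,B \right)} = B - 4 = -4 + B$)
$o = \frac{707}{2}$ ($o = 9 + \frac{1}{2} \cdot 689 = 9 + \frac{689}{2} = \frac{707}{2} \approx 353.5$)
$U{\left(R,H \right)} = -3 + \left(5 + R\right) \left(H + R\right)$ ($U{\left(R,H \right)} = -3 + \left(R + 5\right) \left(H + R\right) = -3 + \left(5 + R\right) \left(H + R\right)$)
$m{\left(J,L \right)} = 22 - 2 J + \frac{2 \left(-4 + J\right)^{2}}{\left(6 + J\right)^{2}} + \frac{14 \left(-4 + J\right)}{6 + J}$ ($m{\left(J,L \right)} = 2 \left(\left(-3 + \left(\frac{-4 + J}{J + 6}\right)^{2} + 5 \cdot 2 + 5 \frac{-4 + J}{J + 6} + 2 \frac{-4 + J}{J + 6}\right) - \left(-4 + J\right)\right) = 2 \left(\left(-3 + \left(\frac{-4 + J}{6 + J}\right)^{2} + 10 + 5 \frac{-4 + J}{6 + J} + 2 \frac{-4 + J}{6 + J}\right) - \left(-4 + J\right)\right) = 2 \left(\left(-3 + \frac{\left(-4 + J\right)^{2}}{\left(6 + J\right)^{2}} + 10 + \frac{5 \left(-4 + J\right)}{6 + J} + \frac{2 \left(-4 + J\right)}{6 + J}\right) - \left(-4 + J\right)\right) = 2 \left(\left(7 + \frac{\left(-4 + J\right)^{2}}{\left(6 + J\right)^{2}} + \frac{7 \left(-4 + J\right)}{6 + J}\right) - \left(-4 + J\right)\right) = 2 \left(11 - J + \frac{\left(-4 + J\right)^{2}}{\left(6 + J\right)^{2}} + \frac{7 \left(-4 + J\right)}{6 + J}\right) = 22 - 2 J + \frac{2 \left(-4 + J\right)^{2}}{\left(6 + J\right)^{2}} + \frac{14 \left(-4 + J\right)}{6 + J}$)
$\frac{1}{o + m{\left(-11,3 \right)}} = \frac{1}{\frac{707}{2} + \frac{2 \left(244 - \left(-11\right)^{3} + 7 \left(-11\right)^{2} + 102 \left(-11\right)\right)}{36 + \left(-11\right)^{2} + 12 \left(-11\right)}} = \frac{1}{\frac{707}{2} + \frac{2 \left(244 - -1331 + 7 \cdot 121 - 1122\right)}{36 + 121 - 132}} = \frac{1}{\frac{707}{2} + \frac{2 \left(244 + 1331 + 847 - 1122\right)}{25}} = \frac{1}{\frac{707}{2} + 2 \cdot \frac{1}{25} \cdot 1300} = \frac{1}{\frac{707}{2} + 104} = \frac{1}{\frac{915}{2}} = \frac{2}{915}$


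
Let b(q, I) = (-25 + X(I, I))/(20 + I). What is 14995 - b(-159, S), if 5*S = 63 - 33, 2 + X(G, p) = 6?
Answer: 389891/26 ≈ 14996.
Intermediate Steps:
X(G, p) = 4 (X(G, p) = -2 + 6 = 4)
S = 6 (S = (63 - 33)/5 = (⅕)*30 = 6)
b(q, I) = -21/(20 + I) (b(q, I) = (-25 + 4)/(20 + I) = -21/(20 + I))
14995 - b(-159, S) = 14995 - (-21)/(20 + 6) = 14995 - (-21)/26 = 14995 - 1*(-21/26) = 14995 + 21/26 = 389891/26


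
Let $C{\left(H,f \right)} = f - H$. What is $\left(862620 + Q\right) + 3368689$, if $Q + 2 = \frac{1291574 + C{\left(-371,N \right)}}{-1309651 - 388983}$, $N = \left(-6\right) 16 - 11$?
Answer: $\frac{3593720321400}{849317} \approx 4.2313 \cdot 10^{6}$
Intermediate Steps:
$N = -107$ ($N = -96 - 11 = -107$)
$Q = - \frac{2344553}{849317}$ ($Q = -2 + \frac{1291574 - -264}{-1309651 - 388983} = -2 + \frac{1291574 + \left(-107 + 371\right)}{-1698634} = -2 + \left(1291574 + 264\right) \left(- \frac{1}{1698634}\right) = -2 + 1291838 \left(- \frac{1}{1698634}\right) = -2 - \frac{645919}{849317} = - \frac{2344553}{849317} \approx -2.7605$)
$\left(862620 + Q\right) + 3368689 = \left(862620 - \frac{2344553}{849317}\right) + 3368689 = \frac{732635485987}{849317} + 3368689 = \frac{3593720321400}{849317}$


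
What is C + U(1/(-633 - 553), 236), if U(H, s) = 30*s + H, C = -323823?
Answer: -375657199/1186 ≈ -3.1674e+5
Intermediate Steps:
U(H, s) = H + 30*s
C + U(1/(-633 - 553), 236) = -323823 + (1/(-633 - 553) + 30*236) = -323823 + (1/(-1186) + 7080) = -323823 + (-1/1186 + 7080) = -323823 + 8396879/1186 = -375657199/1186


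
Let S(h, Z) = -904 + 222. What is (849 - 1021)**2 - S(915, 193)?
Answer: 30266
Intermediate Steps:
S(h, Z) = -682
(849 - 1021)**2 - S(915, 193) = (849 - 1021)**2 - 1*(-682) = (-172)**2 + 682 = 29584 + 682 = 30266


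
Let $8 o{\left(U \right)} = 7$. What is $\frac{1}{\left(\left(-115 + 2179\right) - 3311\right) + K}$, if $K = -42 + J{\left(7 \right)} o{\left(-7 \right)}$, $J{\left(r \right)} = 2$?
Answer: $- \frac{4}{5149} \approx -0.00077685$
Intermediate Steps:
$o{\left(U \right)} = \frac{7}{8}$ ($o{\left(U \right)} = \frac{1}{8} \cdot 7 = \frac{7}{8}$)
$K = - \frac{161}{4}$ ($K = -42 + 2 \cdot \frac{7}{8} = -42 + \frac{7}{4} = - \frac{161}{4} \approx -40.25$)
$\frac{1}{\left(\left(-115 + 2179\right) - 3311\right) + K} = \frac{1}{\left(\left(-115 + 2179\right) - 3311\right) - \frac{161}{4}} = \frac{1}{\left(2064 - 3311\right) - \frac{161}{4}} = \frac{1}{-1247 - \frac{161}{4}} = \frac{1}{- \frac{5149}{4}} = - \frac{4}{5149}$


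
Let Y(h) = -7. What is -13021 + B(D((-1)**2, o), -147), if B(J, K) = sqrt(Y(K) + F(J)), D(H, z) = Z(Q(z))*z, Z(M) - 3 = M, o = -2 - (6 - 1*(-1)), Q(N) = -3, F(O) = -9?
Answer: -13021 + 4*I ≈ -13021.0 + 4.0*I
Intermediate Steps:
o = -9 (o = -2 - (6 + 1) = -2 - 1*7 = -2 - 7 = -9)
Z(M) = 3 + M
D(H, z) = 0 (D(H, z) = (3 - 3)*z = 0*z = 0)
B(J, K) = 4*I (B(J, K) = sqrt(-7 - 9) = sqrt(-16) = 4*I)
-13021 + B(D((-1)**2, o), -147) = -13021 + 4*I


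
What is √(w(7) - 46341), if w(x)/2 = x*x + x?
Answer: I*√46229 ≈ 215.01*I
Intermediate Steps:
w(x) = 2*x + 2*x² (w(x) = 2*(x*x + x) = 2*(x² + x) = 2*(x + x²) = 2*x + 2*x²)
√(w(7) - 46341) = √(2*7*(1 + 7) - 46341) = √(2*7*8 - 46341) = √(112 - 46341) = √(-46229) = I*√46229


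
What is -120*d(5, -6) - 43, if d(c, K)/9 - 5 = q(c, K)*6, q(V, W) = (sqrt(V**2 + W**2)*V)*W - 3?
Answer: 13997 + 194400*sqrt(61) ≈ 1.5323e+6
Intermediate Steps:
q(V, W) = -3 + V*W*sqrt(V**2 + W**2) (q(V, W) = (V*sqrt(V**2 + W**2))*W - 3 = V*W*sqrt(V**2 + W**2) - 3 = -3 + V*W*sqrt(V**2 + W**2))
d(c, K) = -117 + 54*K*c*sqrt(K**2 + c**2) (d(c, K) = 45 + 9*((-3 + c*K*sqrt(c**2 + K**2))*6) = 45 + 9*((-3 + c*K*sqrt(K**2 + c**2))*6) = 45 + 9*((-3 + K*c*sqrt(K**2 + c**2))*6) = 45 + 9*(-18 + 6*K*c*sqrt(K**2 + c**2)) = 45 + (-162 + 54*K*c*sqrt(K**2 + c**2)) = -117 + 54*K*c*sqrt(K**2 + c**2))
-120*d(5, -6) - 43 = -120*(-117 + 54*(-6)*5*sqrt((-6)**2 + 5**2)) - 43 = -120*(-117 + 54*(-6)*5*sqrt(36 + 25)) - 43 = -120*(-117 + 54*(-6)*5*sqrt(61)) - 43 = -120*(-117 - 1620*sqrt(61)) - 43 = (14040 + 194400*sqrt(61)) - 43 = 13997 + 194400*sqrt(61)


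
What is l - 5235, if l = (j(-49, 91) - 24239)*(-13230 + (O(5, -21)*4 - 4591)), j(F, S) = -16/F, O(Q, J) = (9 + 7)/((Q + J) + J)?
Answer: 783205287440/1813 ≈ 4.3199e+8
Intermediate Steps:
O(Q, J) = 16/(Q + 2*J) (O(Q, J) = 16/((J + Q) + J) = 16/(Q + 2*J))
l = 783214778495/1813 (l = (-16/(-49) - 24239)*(-13230 + ((16/(5 + 2*(-21)))*4 - 4591)) = (-16*(-1/49) - 24239)*(-13230 + ((16/(5 - 42))*4 - 4591)) = (16/49 - 24239)*(-13230 + ((16/(-37))*4 - 4591)) = -1187695*(-13230 + ((16*(-1/37))*4 - 4591))/49 = -1187695*(-13230 + (-16/37*4 - 4591))/49 = -1187695*(-13230 + (-64/37 - 4591))/49 = -1187695*(-13230 - 169931/37)/49 = -1187695/49*(-659441/37) = 783214778495/1813 ≈ 4.3200e+8)
l - 5235 = 783214778495/1813 - 5235 = 783205287440/1813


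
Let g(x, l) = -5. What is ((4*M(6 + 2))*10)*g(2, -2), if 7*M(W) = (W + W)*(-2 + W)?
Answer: -19200/7 ≈ -2742.9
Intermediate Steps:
M(W) = 2*W*(-2 + W)/7 (M(W) = ((W + W)*(-2 + W))/7 = ((2*W)*(-2 + W))/7 = (2*W*(-2 + W))/7 = 2*W*(-2 + W)/7)
((4*M(6 + 2))*10)*g(2, -2) = ((4*(2*(6 + 2)*(-2 + (6 + 2))/7))*10)*(-5) = ((4*((2/7)*8*(-2 + 8)))*10)*(-5) = ((4*((2/7)*8*6))*10)*(-5) = ((4*(96/7))*10)*(-5) = ((384/7)*10)*(-5) = (3840/7)*(-5) = -19200/7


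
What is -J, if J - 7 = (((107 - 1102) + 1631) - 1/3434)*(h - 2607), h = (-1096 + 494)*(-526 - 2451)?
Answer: -3908411831619/3434 ≈ -1.1382e+9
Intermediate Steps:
h = 1792154 (h = -602*(-2977) = 1792154)
J = 3908411831619/3434 (J = 7 + (((107 - 1102) + 1631) - 1/3434)*(1792154 - 2607) = 7 + ((-995 + 1631) - 1*1/3434)*1789547 = 7 + (636 - 1/3434)*1789547 = 7 + (2184023/3434)*1789547 = 7 + 3908411807581/3434 = 3908411831619/3434 ≈ 1.1382e+9)
-J = -1*3908411831619/3434 = -3908411831619/3434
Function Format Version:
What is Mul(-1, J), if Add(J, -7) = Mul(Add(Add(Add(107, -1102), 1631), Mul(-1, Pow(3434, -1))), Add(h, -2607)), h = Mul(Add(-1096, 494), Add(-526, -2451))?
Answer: Rational(-3908411831619, 3434) ≈ -1.1382e+9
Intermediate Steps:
h = 1792154 (h = Mul(-602, -2977) = 1792154)
J = Rational(3908411831619, 3434) (J = Add(7, Mul(Add(Add(Add(107, -1102), 1631), Mul(-1, Pow(3434, -1))), Add(1792154, -2607))) = Add(7, Mul(Add(Add(-995, 1631), Mul(-1, Rational(1, 3434))), 1789547)) = Add(7, Mul(Add(636, Rational(-1, 3434)), 1789547)) = Add(7, Mul(Rational(2184023, 3434), 1789547)) = Add(7, Rational(3908411807581, 3434)) = Rational(3908411831619, 3434) ≈ 1.1382e+9)
Mul(-1, J) = Mul(-1, Rational(3908411831619, 3434)) = Rational(-3908411831619, 3434)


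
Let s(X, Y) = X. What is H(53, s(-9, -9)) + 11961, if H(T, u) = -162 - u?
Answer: 11808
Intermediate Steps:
H(53, s(-9, -9)) + 11961 = (-162 - 1*(-9)) + 11961 = (-162 + 9) + 11961 = -153 + 11961 = 11808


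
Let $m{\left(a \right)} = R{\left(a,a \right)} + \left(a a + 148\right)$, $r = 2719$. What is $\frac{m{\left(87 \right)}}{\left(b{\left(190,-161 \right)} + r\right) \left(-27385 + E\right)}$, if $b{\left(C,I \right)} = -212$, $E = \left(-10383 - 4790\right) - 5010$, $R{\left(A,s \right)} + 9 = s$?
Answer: $- \frac{7795}{119252976} \approx -6.5365 \cdot 10^{-5}$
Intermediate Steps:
$R{\left(A,s \right)} = -9 + s$
$E = -20183$ ($E = -15173 - 5010 = -20183$)
$m{\left(a \right)} = 139 + a + a^{2}$ ($m{\left(a \right)} = \left(-9 + a\right) + \left(a a + 148\right) = \left(-9 + a\right) + \left(a^{2} + 148\right) = \left(-9 + a\right) + \left(148 + a^{2}\right) = 139 + a + a^{2}$)
$\frac{m{\left(87 \right)}}{\left(b{\left(190,-161 \right)} + r\right) \left(-27385 + E\right)} = \frac{139 + 87 + 87^{2}}{\left(-212 + 2719\right) \left(-27385 - 20183\right)} = \frac{139 + 87 + 7569}{2507 \left(-47568\right)} = \frac{7795}{-119252976} = 7795 \left(- \frac{1}{119252976}\right) = - \frac{7795}{119252976}$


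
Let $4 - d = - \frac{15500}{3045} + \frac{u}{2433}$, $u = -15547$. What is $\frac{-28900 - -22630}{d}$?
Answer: $- \frac{93840810}{231689} \approx -405.03$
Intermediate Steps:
$d = \frac{2548579}{164633}$ ($d = 4 - \left(- \frac{15500}{3045} - \frac{15547}{2433}\right) = 4 - \left(\left(-15500\right) \frac{1}{3045} - \frac{15547}{2433}\right) = 4 - \left(- \frac{3100}{609} - \frac{15547}{2433}\right) = 4 - - \frac{1890047}{164633} = 4 + \frac{1890047}{164633} = \frac{2548579}{164633} \approx 15.48$)
$\frac{-28900 - -22630}{d} = \frac{-28900 - -22630}{\frac{2548579}{164633}} = \left(-28900 + 22630\right) \frac{164633}{2548579} = \left(-6270\right) \frac{164633}{2548579} = - \frac{93840810}{231689}$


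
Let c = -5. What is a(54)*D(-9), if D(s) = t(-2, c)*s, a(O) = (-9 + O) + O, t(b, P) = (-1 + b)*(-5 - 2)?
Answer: -18711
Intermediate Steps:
t(b, P) = 7 - 7*b (t(b, P) = (-1 + b)*(-7) = 7 - 7*b)
a(O) = -9 + 2*O
D(s) = 21*s (D(s) = (7 - 7*(-2))*s = (7 + 14)*s = 21*s)
a(54)*D(-9) = (-9 + 2*54)*(21*(-9)) = (-9 + 108)*(-189) = 99*(-189) = -18711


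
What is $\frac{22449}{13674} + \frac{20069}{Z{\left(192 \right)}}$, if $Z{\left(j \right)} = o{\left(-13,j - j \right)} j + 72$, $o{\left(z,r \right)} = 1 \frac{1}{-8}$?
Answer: $\frac{45916843}{109392} \approx 419.75$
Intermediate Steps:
$o{\left(z,r \right)} = - \frac{1}{8}$ ($o{\left(z,r \right)} = 1 \left(- \frac{1}{8}\right) = - \frac{1}{8}$)
$Z{\left(j \right)} = 72 - \frac{j}{8}$ ($Z{\left(j \right)} = - \frac{j}{8} + 72 = 72 - \frac{j}{8}$)
$\frac{22449}{13674} + \frac{20069}{Z{\left(192 \right)}} = \frac{22449}{13674} + \frac{20069}{72 - 24} = 22449 \cdot \frac{1}{13674} + \frac{20069}{72 - 24} = \frac{7483}{4558} + \frac{20069}{48} = \frac{45916843}{109392}$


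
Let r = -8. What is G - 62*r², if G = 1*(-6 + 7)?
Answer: -3967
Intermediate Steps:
G = 1 (G = 1*1 = 1)
G - 62*r² = 1 - 62*(-8)² = 1 - 62*64 = 1 - 3968 = -3967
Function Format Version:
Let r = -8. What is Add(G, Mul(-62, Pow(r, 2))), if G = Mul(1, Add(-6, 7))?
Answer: -3967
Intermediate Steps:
G = 1 (G = Mul(1, 1) = 1)
Add(G, Mul(-62, Pow(r, 2))) = Add(1, Mul(-62, Pow(-8, 2))) = Add(1, Mul(-62, 64)) = Add(1, -3968) = -3967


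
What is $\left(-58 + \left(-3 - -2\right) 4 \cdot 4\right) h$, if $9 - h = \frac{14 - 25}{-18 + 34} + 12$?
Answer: $\frac{1369}{8} \approx 171.13$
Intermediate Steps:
$h = - \frac{37}{16}$ ($h = 9 - \left(\frac{14 - 25}{-18 + 34} + 12\right) = 9 - \left(- \frac{11}{16} + 12\right) = 9 - \frac{181}{16} = - \frac{37}{16} \approx -2.3125$)
$\left(-58 + \left(-3 - -2\right) 4 \cdot 4\right) h = \left(-58 + \left(-3 - -2\right) 4 \cdot 4\right) \left(- \frac{37}{16}\right) = \left(-58 + \left(-3 + 2\right) 4 \cdot 4\right) \left(- \frac{37}{16}\right) = \left(-58 + \left(-1\right) 4 \cdot 4\right) \left(- \frac{37}{16}\right) = \left(-58 - 16\right) \left(- \frac{37}{16}\right) = \left(-74\right) \left(- \frac{37}{16}\right) = \frac{1369}{8}$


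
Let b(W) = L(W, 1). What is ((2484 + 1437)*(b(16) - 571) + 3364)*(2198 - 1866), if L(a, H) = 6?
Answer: -734384332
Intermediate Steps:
b(W) = 6
((2484 + 1437)*(b(16) - 571) + 3364)*(2198 - 1866) = ((2484 + 1437)*(6 - 571) + 3364)*(2198 - 1866) = (3921*(-565) + 3364)*332 = (-2215365 + 3364)*332 = -2212001*332 = -734384332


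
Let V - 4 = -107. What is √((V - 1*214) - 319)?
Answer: 2*I*√159 ≈ 25.219*I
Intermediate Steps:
V = -103 (V = 4 - 107 = -103)
√((V - 1*214) - 319) = √((-103 - 1*214) - 319) = √((-103 - 214) - 319) = √(-317 - 319) = √(-636) = 2*I*√159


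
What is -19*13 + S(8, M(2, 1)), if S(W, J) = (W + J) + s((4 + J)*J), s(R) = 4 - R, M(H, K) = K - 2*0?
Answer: -239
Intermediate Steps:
M(H, K) = K (M(H, K) = K + 0 = K)
S(W, J) = 4 + J + W - J*(4 + J) (S(W, J) = (W + J) + (4 - (4 + J)*J) = (J + W) + (4 - J*(4 + J)) = 4 + J + W - J*(4 + J))
-19*13 + S(8, M(2, 1)) = -19*13 + (4 + 1 + 8 - 1*1*(4 + 1)) = -247 + (4 + 1 + 8 - 1*1*5) = -247 + (4 + 1 + 8 - 5) = -247 + 8 = -239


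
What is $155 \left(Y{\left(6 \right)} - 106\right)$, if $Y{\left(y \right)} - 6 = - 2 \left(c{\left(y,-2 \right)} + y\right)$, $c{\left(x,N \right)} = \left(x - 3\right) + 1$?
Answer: $-18600$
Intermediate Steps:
$c{\left(x,N \right)} = -2 + x$ ($c{\left(x,N \right)} = \left(-3 + x\right) + 1 = -2 + x$)
$Y{\left(y \right)} = 10 - 4 y$ ($Y{\left(y \right)} = 6 - 2 \left(\left(-2 + y\right) + y\right) = 6 - 2 \left(-2 + 2 y\right) = 6 - \left(-4 + 4 y\right) = 10 - 4 y$)
$155 \left(Y{\left(6 \right)} - 106\right) = 155 \left(\left(10 - 24\right) - 106\right) = 155 \left(-14 - 106\right) = 155 \left(-120\right) = -18600$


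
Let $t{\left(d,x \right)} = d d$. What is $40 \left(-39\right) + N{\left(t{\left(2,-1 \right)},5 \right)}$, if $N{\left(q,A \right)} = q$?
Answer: $-1556$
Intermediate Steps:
$t{\left(d,x \right)} = d^{2}$
$40 \left(-39\right) + N{\left(t{\left(2,-1 \right)},5 \right)} = 40 \left(-39\right) + 2^{2} = -1560 + 4 = -1556$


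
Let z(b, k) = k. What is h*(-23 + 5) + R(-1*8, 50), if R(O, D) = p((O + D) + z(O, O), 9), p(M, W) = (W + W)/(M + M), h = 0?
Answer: 9/34 ≈ 0.26471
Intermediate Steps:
p(M, W) = W/M (p(M, W) = (2*W)/((2*M)) = (2*W)*(1/(2*M)) = W/M)
R(O, D) = 9/(D + 2*O) (R(O, D) = 9/((O + D) + O) = 9/((D + O) + O) = 9/(D + 2*O))
h*(-23 + 5) + R(-1*8, 50) = 0*(-23 + 5) + 9/(50 + 2*(-1*8)) = 0*(-18) + 9/(50 + 2*(-8)) = 0 + 9/(50 - 16) = 0 + 9/34 = 9/34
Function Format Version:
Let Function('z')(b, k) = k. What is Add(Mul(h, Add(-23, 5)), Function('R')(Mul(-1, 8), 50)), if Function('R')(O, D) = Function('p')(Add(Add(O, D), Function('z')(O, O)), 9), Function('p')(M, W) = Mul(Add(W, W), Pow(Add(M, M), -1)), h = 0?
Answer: Rational(9, 34) ≈ 0.26471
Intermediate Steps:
Function('p')(M, W) = Mul(W, Pow(M, -1)) (Function('p')(M, W) = Mul(Mul(2, W), Pow(Mul(2, M), -1)) = Mul(Mul(2, W), Mul(Rational(1, 2), Pow(M, -1))) = Mul(W, Pow(M, -1)))
Function('R')(O, D) = Mul(9, Pow(Add(D, Mul(2, O)), -1)) (Function('R')(O, D) = Mul(9, Pow(Add(Add(O, D), O), -1)) = Mul(9, Pow(Add(Add(D, O), O), -1)) = Mul(9, Pow(Add(D, Mul(2, O)), -1)))
Add(Mul(h, Add(-23, 5)), Function('R')(Mul(-1, 8), 50)) = Add(Mul(0, Add(-23, 5)), Mul(9, Pow(Add(50, Mul(2, Mul(-1, 8))), -1))) = Add(Mul(0, -18), Mul(9, Pow(Add(50, Mul(2, -8)), -1))) = Add(0, Mul(9, Pow(Add(50, -16), -1))) = Add(0, Mul(9, Pow(34, -1))) = Add(0, Mul(9, Rational(1, 34))) = Add(0, Rational(9, 34)) = Rational(9, 34)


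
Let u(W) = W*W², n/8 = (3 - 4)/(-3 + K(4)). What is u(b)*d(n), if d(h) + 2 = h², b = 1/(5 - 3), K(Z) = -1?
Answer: ¼ ≈ 0.25000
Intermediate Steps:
n = 2 (n = 8*((3 - 4)/(-3 - 1)) = 8*(-1/(-4)) = 8*(-1*(-¼)) = 8*(¼) = 2)
b = ½ (b = 1/2 = ½ ≈ 0.50000)
u(W) = W³
d(h) = -2 + h²
u(b)*d(n) = (½)³*(-2 + 2²) = (-2 + 4)/8 = (⅛)*2 = ¼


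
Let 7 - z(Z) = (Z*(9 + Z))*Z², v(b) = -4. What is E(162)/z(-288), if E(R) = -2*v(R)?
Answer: -8/6664716281 ≈ -1.2004e-9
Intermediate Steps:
E(R) = 8 (E(R) = -2*(-4) = 8)
z(Z) = 7 - Z³*(9 + Z) (z(Z) = 7 - Z*(9 + Z)*Z² = 7 - Z³*(9 + Z))
E(162)/z(-288) = 8/(7 - 1*(-288)⁴ - 9*(-288)³) = 8/(7 - 1*6879707136 - 9*(-23887872)) = 8/(7 - 6879707136 + 214990848) = 8/(-6664716281) = 8*(-1/6664716281) = -8/6664716281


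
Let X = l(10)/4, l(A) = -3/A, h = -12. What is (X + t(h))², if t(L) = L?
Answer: 233289/1600 ≈ 145.81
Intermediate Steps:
X = -3/40 (X = -3/10/4 = -3*⅒*(¼) = -3/10*¼ = -3/40 ≈ -0.075000)
(X + t(h))² = (-3/40 - 12)² = (-483/40)² = 233289/1600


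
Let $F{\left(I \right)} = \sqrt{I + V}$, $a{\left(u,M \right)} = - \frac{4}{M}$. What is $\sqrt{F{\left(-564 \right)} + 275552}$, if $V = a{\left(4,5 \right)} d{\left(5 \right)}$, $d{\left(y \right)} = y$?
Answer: $\sqrt{275552 + 2 i \sqrt{142}} \approx 524.93 + 0.023 i$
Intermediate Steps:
$V = -4$ ($V = - \frac{4}{5} \cdot 5 = \left(-4\right) \frac{1}{5} \cdot 5 = \left(- \frac{4}{5}\right) 5 = -4$)
$F{\left(I \right)} = \sqrt{-4 + I}$ ($F{\left(I \right)} = \sqrt{I - 4} = \sqrt{-4 + I}$)
$\sqrt{F{\left(-564 \right)} + 275552} = \sqrt{\sqrt{-4 - 564} + 275552} = \sqrt{\sqrt{-568} + 275552} = \sqrt{2 i \sqrt{142} + 275552} = \sqrt{275552 + 2 i \sqrt{142}}$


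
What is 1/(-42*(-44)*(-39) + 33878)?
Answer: -1/38194 ≈ -2.6182e-5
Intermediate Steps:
1/(-42*(-44)*(-39) + 33878) = 1/(1848*(-39) + 33878) = 1/(-72072 + 33878) = 1/(-38194) = -1/38194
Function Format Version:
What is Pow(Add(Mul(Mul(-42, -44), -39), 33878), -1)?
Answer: Rational(-1, 38194) ≈ -2.6182e-5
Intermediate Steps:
Pow(Add(Mul(Mul(-42, -44), -39), 33878), -1) = Pow(Add(Mul(1848, -39), 33878), -1) = Pow(Add(-72072, 33878), -1) = Pow(-38194, -1) = Rational(-1, 38194)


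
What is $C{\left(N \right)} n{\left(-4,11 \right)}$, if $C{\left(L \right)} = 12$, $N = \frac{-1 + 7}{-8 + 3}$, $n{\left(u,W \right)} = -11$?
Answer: $-132$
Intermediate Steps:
$N = - \frac{6}{5}$ ($N = \frac{6}{-5} = 6 \left(- \frac{1}{5}\right) = - \frac{6}{5} \approx -1.2$)
$C{\left(N \right)} n{\left(-4,11 \right)} = 12 \left(-11\right) = -132$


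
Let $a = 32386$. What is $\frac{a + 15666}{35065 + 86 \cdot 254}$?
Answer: $\frac{48052}{56909} \approx 0.84437$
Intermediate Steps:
$\frac{a + 15666}{35065 + 86 \cdot 254} = \frac{32386 + 15666}{35065 + 86 \cdot 254} = \frac{48052}{35065 + 21844} = \frac{48052}{56909}$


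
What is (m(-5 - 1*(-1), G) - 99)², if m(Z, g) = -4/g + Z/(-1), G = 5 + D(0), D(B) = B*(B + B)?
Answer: 229441/25 ≈ 9177.6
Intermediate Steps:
D(B) = 2*B² (D(B) = B*(2*B) = 2*B²)
G = 5 (G = 5 + 2*0² = 5 + 2*0 = 5 + 0 = 5)
m(Z, g) = -Z - 4/g (m(Z, g) = -4/g + Z*(-1) = -4/g - Z = -Z - 4/g)
(m(-5 - 1*(-1), G) - 99)² = ((-(-5 - 1*(-1)) - 4/5) - 99)² = ((-(-5 + 1) - 4*⅕) - 99)² = ((-1*(-4) - ⅘) - 99)² = ((4 - ⅘) - 99)² = (16/5 - 99)² = (-479/5)² = 229441/25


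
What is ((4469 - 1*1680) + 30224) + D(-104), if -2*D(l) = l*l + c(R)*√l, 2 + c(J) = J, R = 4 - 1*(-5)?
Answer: 27605 - 7*I*√26 ≈ 27605.0 - 35.693*I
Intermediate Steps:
R = 9 (R = 4 + 5 = 9)
c(J) = -2 + J
D(l) = -7*√l/2 - l²/2 (D(l) = -(l*l + (-2 + 9)*√l)/2 = -(l² + 7*√l)/2 = -7*√l/2 - l²/2)
((4469 - 1*1680) + 30224) + D(-104) = ((4469 - 1*1680) + 30224) + (-7*I*√26 - ½*(-104)²) = ((4469 - 1680) + 30224) + (-7*I*√26 - ½*10816) = (2789 + 30224) + (-7*I*√26 - 5408) = 33013 + (-5408 - 7*I*√26) = 27605 - 7*I*√26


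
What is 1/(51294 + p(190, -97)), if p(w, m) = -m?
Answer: 1/51391 ≈ 1.9459e-5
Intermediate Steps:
1/(51294 + p(190, -97)) = 1/(51294 - 1*(-97)) = 1/(51294 + 97) = 1/51391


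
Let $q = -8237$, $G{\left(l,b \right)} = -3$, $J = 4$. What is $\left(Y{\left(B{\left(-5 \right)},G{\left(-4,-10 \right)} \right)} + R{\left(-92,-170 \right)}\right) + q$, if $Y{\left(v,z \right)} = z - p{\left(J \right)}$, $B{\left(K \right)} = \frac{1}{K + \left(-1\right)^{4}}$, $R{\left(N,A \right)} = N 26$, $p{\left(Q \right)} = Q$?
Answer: $-10636$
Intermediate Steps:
$R{\left(N,A \right)} = 26 N$
$B{\left(K \right)} = \frac{1}{1 + K}$ ($B{\left(K \right)} = \frac{1}{K + 1} = \frac{1}{1 + K}$)
$Y{\left(v,z \right)} = -4 + z$ ($Y{\left(v,z \right)} = z - 4 = -4 + z$)
$\left(Y{\left(B{\left(-5 \right)},G{\left(-4,-10 \right)} \right)} + R{\left(-92,-170 \right)}\right) + q = \left(\left(-4 - 3\right) + 26 \left(-92\right)\right) - 8237 = \left(-7 - 2392\right) - 8237 = -2399 - 8237 = -10636$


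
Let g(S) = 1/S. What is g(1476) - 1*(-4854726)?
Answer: 7165575577/1476 ≈ 4.8547e+6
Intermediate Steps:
g(1476) - 1*(-4854726) = 1/1476 - 1*(-4854726) = 1/1476 + 4854726 = 7165575577/1476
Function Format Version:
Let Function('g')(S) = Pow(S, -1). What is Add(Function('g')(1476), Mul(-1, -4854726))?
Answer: Rational(7165575577, 1476) ≈ 4.8547e+6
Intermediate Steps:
Add(Function('g')(1476), Mul(-1, -4854726)) = Add(Pow(1476, -1), Mul(-1, -4854726)) = Add(Rational(1, 1476), 4854726) = Rational(7165575577, 1476)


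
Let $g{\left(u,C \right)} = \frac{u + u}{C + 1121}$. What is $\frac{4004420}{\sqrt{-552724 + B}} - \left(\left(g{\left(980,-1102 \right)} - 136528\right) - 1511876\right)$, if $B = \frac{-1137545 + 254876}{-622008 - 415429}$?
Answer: $\frac{31317716}{19} - \frac{4004420 i \sqrt{594882399760382203}}{573415445719} \approx 1.6483 \cdot 10^{6} - 5386.2 i$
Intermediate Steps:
$g{\left(u,C \right)} = \frac{2 u}{1121 + C}$
$B = \frac{882669}{1037437}$ ($B = - \frac{882669}{-1037437} = \left(-882669\right) \left(- \frac{1}{1037437}\right) = \frac{882669}{1037437} \approx 0.85082$)
$\frac{4004420}{\sqrt{-552724 + B}} - \left(\left(g{\left(980,-1102 \right)} - 136528\right) - 1511876\right) = \frac{4004420}{\sqrt{-552724 + \frac{882669}{1037437}}} - \left(\left(2 \cdot 980 \frac{1}{1121 - 1102} - 136528\right) - 1511876\right) = \frac{4004420}{\sqrt{- \frac{573415445719}{1037437}}} - \left(\left(2 \cdot 980 \cdot \frac{1}{19} - 136528\right) - 1511876\right) = \frac{4004420}{\frac{1}{1037437} i \sqrt{594882399760382203}} - \left(\left(2 \cdot 980 \cdot \frac{1}{19} - 136528\right) - 1511876\right) = 4004420 \left(- \frac{i \sqrt{594882399760382203}}{573415445719}\right) - \left(\left(\frac{1960}{19} - 136528\right) - 1511876\right) = - \frac{4004420 i \sqrt{594882399760382203}}{573415445719} - \left(- \frac{2592072}{19} - 1511876\right) = - \frac{4004420 i \sqrt{594882399760382203}}{573415445719} - - \frac{31317716}{19} = - \frac{4004420 i \sqrt{594882399760382203}}{573415445719} + \frac{31317716}{19} = \frac{31317716}{19} - \frac{4004420 i \sqrt{594882399760382203}}{573415445719}$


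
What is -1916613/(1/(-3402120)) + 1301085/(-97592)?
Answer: 636353263768398435/97592 ≈ 6.5205e+12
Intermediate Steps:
-1916613/(1/(-3402120)) + 1301085/(-97592) = -1916613/(-1/3402120) + 1301085*(-1/97592) = -1916613*(-3402120) - 1301085/97592 = 6520547419560 - 1301085/97592 = 636353263768398435/97592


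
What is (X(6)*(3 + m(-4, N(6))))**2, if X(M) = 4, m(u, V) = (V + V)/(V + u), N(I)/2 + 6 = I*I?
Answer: 20736/49 ≈ 423.18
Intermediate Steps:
N(I) = -12 + 2*I**2 (N(I) = -12 + 2*(I*I) = -12 + 2*I**2)
m(u, V) = 2*V/(V + u) (m(u, V) = (2*V)/(V + u) = 2*V/(V + u))
(X(6)*(3 + m(-4, N(6))))**2 = (4*(3 + 2*(-12 + 2*6**2)/((-12 + 2*6**2) - 4)))**2 = (4*(3 + 2*(-12 + 2*36)/((-12 + 2*36) - 4)))**2 = (4*(3 + 2*(-12 + 72)/((-12 + 72) - 4)))**2 = (4*(3 + 2*60/(60 - 4)))**2 = (4*(3 + 2*60/56))**2 = (4*(3 + 2*60*(1/56)))**2 = (4*(3 + 15/7))**2 = (4*(36/7))**2 = (144/7)**2 = 20736/49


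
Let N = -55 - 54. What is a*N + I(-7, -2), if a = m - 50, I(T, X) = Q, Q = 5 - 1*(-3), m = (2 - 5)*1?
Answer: 5785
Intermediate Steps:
N = -109
m = -3 (m = -3*1 = -3)
Q = 8 (Q = 5 + 3 = 8)
I(T, X) = 8
a = -53 (a = -3 - 50 = -53)
a*N + I(-7, -2) = -53*(-109) + 8 = 5777 + 8 = 5785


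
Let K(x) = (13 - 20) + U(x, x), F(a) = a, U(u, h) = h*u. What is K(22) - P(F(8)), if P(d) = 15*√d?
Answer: 477 - 30*√2 ≈ 434.57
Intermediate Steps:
K(x) = -7 + x² (K(x) = (13 - 20) + x*x = -7 + x²)
K(22) - P(F(8)) = (-7 + 22²) - 15*√8 = (-7 + 484) - 15*2*√2 = 477 - 30*√2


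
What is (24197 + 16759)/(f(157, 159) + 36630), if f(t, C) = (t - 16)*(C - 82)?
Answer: 13652/15829 ≈ 0.86247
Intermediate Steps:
f(t, C) = (-82 + C)*(-16 + t) (f(t, C) = (-16 + t)*(-82 + C) = (-82 + C)*(-16 + t))
(24197 + 16759)/(f(157, 159) + 36630) = (24197 + 16759)/((1312 - 82*157 - 16*159 + 159*157) + 36630) = 40956/((1312 - 12874 - 2544 + 24963) + 36630) = 40956/(10857 + 36630) = 40956/47487 = 40956*(1/47487) = 13652/15829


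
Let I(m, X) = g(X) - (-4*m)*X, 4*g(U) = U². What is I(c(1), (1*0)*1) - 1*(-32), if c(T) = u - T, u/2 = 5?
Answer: 32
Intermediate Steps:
u = 10 (u = 2*5 = 10)
c(T) = 10 - T
g(U) = U²/4
I(m, X) = X²/4 + 4*X*m (I(m, X) = X²/4 - (-4*m)*X = X²/4 - (-4)*X*m = X²/4 + 4*X*m)
I(c(1), (1*0)*1) - 1*(-32) = ((1*0)*1)*((1*0)*1 + 16*(10 - 1*1))/4 - 1*(-32) = (0*1)*(0*1 + 16*(10 - 1))/4 + 32 = (¼)*0*(0 + 16*9) + 32 = (¼)*0*(0 + 144) + 32 = (¼)*0*144 + 32 = 0 + 32 = 32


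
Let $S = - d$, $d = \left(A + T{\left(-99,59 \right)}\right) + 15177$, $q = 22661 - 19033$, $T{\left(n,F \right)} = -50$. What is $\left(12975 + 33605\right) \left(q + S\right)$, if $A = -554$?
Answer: $-509818100$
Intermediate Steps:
$q = 3628$ ($q = 22661 - 19033 = 3628$)
$d = 14573$ ($d = \left(-554 - 50\right) + 15177 = -604 + 15177 = 14573$)
$S = -14573$ ($S = \left(-1\right) 14573 = -14573$)
$\left(12975 + 33605\right) \left(q + S\right) = \left(12975 + 33605\right) \left(3628 - 14573\right) = 46580 \left(-10945\right) = -509818100$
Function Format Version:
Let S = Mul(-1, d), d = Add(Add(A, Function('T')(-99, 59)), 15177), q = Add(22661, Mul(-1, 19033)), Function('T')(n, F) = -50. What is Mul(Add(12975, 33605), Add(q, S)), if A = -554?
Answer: -509818100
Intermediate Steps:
q = 3628 (q = Add(22661, -19033) = 3628)
d = 14573 (d = Add(Add(-554, -50), 15177) = Add(-604, 15177) = 14573)
S = -14573 (S = Mul(-1, 14573) = -14573)
Mul(Add(12975, 33605), Add(q, S)) = Mul(Add(12975, 33605), Add(3628, -14573)) = Mul(46580, -10945) = -509818100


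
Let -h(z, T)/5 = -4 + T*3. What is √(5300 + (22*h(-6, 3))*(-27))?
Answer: 5*√806 ≈ 141.95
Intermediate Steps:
h(z, T) = 20 - 15*T (h(z, T) = -5*(-4 + T*3) = -5*(-4 + 3*T) = 20 - 15*T)
√(5300 + (22*h(-6, 3))*(-27)) = √(5300 + (22*(20 - 15*3))*(-27)) = √(5300 + (22*(20 - 45))*(-27)) = √(5300 + (22*(-25))*(-27)) = √(5300 - 550*(-27)) = √(5300 + 14850) = √20150 = 5*√806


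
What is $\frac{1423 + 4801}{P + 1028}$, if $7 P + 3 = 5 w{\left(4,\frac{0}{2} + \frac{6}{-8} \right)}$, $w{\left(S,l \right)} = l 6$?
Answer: $\frac{87136}{14341} \approx 6.076$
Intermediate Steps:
$w{\left(S,l \right)} = 6 l$
$P = - \frac{51}{14}$ ($P = - \frac{3}{7} + \frac{5 \cdot 6 \left(\frac{0}{2} + \frac{6}{-8}\right)}{7} = - \frac{3}{7} + \frac{5 \cdot 6 \left(0 \cdot \frac{1}{2} + 6 \left(- \frac{1}{8}\right)\right)}{7} = - \frac{3}{7} + \frac{5 \cdot 6 \left(0 - \frac{3}{4}\right)}{7} = - \frac{3}{7} + \frac{5 \cdot 6 \left(- \frac{3}{4}\right)}{7} = - \frac{3}{7} + \frac{5 \left(- \frac{9}{2}\right)}{7} = - \frac{3}{7} + \frac{1}{7} \left(- \frac{45}{2}\right) = - \frac{3}{7} - \frac{45}{14} = - \frac{51}{14} \approx -3.6429$)
$\frac{1423 + 4801}{P + 1028} = \frac{1423 + 4801}{- \frac{51}{14} + 1028} = \frac{6224}{\frac{14341}{14}} = 6224 \cdot \frac{14}{14341} = \frac{87136}{14341}$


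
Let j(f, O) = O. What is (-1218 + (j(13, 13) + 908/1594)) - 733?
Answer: -1544132/797 ≈ -1937.4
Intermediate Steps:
(-1218 + (j(13, 13) + 908/1594)) - 733 = (-1218 + (13 + 908/1594)) - 733 = (-1218 + (13 + 908*(1/1594))) - 733 = (-1218 + (13 + 454/797)) - 733 = (-1218 + 10815/797) - 733 = -959931/797 - 733 = -1544132/797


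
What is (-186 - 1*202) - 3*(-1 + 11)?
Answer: -418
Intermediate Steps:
(-186 - 1*202) - 3*(-1 + 11) = (-186 - 202) - 3*10 = -388 - 1*30 = -388 - 30 = -418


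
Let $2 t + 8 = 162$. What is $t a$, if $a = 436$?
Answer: $33572$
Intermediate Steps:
$t = 77$ ($t = -4 + \frac{1}{2} \cdot 162 = -4 + 81 = 77$)
$t a = 77 \cdot 436 = 33572$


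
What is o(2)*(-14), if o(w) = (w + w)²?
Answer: -224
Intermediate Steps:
o(w) = 4*w² (o(w) = (2*w)² = 4*w²)
o(2)*(-14) = (4*2²)*(-14) = (4*4)*(-14) = 16*(-14) = -224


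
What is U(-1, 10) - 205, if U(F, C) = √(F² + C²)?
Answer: -205 + √101 ≈ -194.95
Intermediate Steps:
U(F, C) = √(C² + F²)
U(-1, 10) - 205 = √(10² + (-1)²) - 205 = √(100 + 1) - 205 = √101 - 205 = -205 + √101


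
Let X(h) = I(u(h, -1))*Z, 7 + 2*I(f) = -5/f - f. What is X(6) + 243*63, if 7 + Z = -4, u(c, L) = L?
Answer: 30629/2 ≈ 15315.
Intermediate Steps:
Z = -11 (Z = -7 - 4 = -11)
I(f) = -7/2 - 5/(2*f) - f/2 (I(f) = -7/2 + (-5/f - f)/2 = -7/2 + (-f - 5/f)/2 = -7/2 + (-5/(2*f) - f/2) = -7/2 - 5/(2*f) - f/2)
X(h) = 11/2 (X(h) = ((½)*(-5 - 1*(-1)*(7 - 1))/(-1))*(-11) = ((½)*(-1)*(-5 - 1*(-1)*6))*(-11) = ((½)*(-1)*(-5 + 6))*(-11) = ((½)*(-1)*1)*(-11) = -½*(-11) = 11/2)
X(6) + 243*63 = 11/2 + 243*63 = 11/2 + 15309 = 30629/2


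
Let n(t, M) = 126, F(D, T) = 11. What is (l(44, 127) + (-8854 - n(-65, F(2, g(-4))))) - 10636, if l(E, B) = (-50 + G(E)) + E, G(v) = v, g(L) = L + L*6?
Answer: -19578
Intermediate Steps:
g(L) = 7*L (g(L) = L + 6*L = 7*L)
l(E, B) = -50 + 2*E (l(E, B) = (-50 + E) + E = -50 + 2*E)
(l(44, 127) + (-8854 - n(-65, F(2, g(-4))))) - 10636 = ((-50 + 2*44) + (-8854 - 1*126)) - 10636 = ((-50 + 88) + (-8854 - 126)) - 10636 = (38 - 8980) - 10636 = -8942 - 10636 = -19578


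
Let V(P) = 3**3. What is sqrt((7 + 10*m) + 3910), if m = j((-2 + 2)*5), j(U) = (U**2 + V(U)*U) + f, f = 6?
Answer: sqrt(3977) ≈ 63.063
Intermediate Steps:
V(P) = 27
j(U) = 6 + U**2 + 27*U (j(U) = (U**2 + 27*U) + 6 = 6 + U**2 + 27*U)
m = 6 (m = 6 + ((-2 + 2)*5)**2 + 27*((-2 + 2)*5) = 6 + (0*5)**2 + 27*(0*5) = 6 + 0**2 + 27*0 = 6 + 0 + 0 = 6)
sqrt((7 + 10*m) + 3910) = sqrt((7 + 10*6) + 3910) = sqrt((7 + 60) + 3910) = sqrt(67 + 3910) = sqrt(3977)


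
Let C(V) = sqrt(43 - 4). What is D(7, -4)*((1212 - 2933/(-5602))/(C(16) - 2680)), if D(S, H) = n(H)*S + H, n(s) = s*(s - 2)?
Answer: -78564859280/1058831219 - 29315246*sqrt(39)/1058831219 ≈ -74.373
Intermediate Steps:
n(s) = s*(-2 + s)
C(V) = sqrt(39)
D(S, H) = H + H*S*(-2 + H) (D(S, H) = (H*(-2 + H))*S + H = H*S*(-2 + H) + H = H + H*S*(-2 + H))
D(7, -4)*((1212 - 2933/(-5602))/(C(16) - 2680)) = (-4*(1 + 7*(-2 - 4)))*((1212 - 2933/(-5602))/(sqrt(39) - 2680)) = (-4*(1 + 7*(-6)))*((1212 - 2933*(-1/5602))/(-2680 + sqrt(39))) = (-4*(1 - 42))*((1212 + 2933/5602)/(-2680 + sqrt(39))) = (-4*(-41))*(6792557/(5602*(-2680 + sqrt(39)))) = 164*(6792557/(5602*(-2680 + sqrt(39)))) = 556989674/(2801*(-2680 + sqrt(39)))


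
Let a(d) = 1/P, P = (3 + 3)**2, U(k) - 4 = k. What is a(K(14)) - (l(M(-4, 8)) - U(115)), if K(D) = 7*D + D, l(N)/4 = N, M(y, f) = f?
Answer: 3133/36 ≈ 87.028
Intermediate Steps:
U(k) = 4 + k
l(N) = 4*N
K(D) = 8*D
P = 36 (P = 6**2 = 36)
a(d) = 1/36
a(K(14)) - (l(M(-4, 8)) - U(115)) = 1/36 - (4*8 - (4 + 115)) = 1/36 - (32 - 1*119) = 1/36 - (32 - 119) = 1/36 - 1*(-87) = 1/36 + 87 = 3133/36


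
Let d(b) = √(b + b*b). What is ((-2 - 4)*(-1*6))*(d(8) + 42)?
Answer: 1512 + 216*√2 ≈ 1817.5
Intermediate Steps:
d(b) = √(b + b²)
((-2 - 4)*(-1*6))*(d(8) + 42) = ((-2 - 4)*(-1*6))*(√(8*(1 + 8)) + 42) = (-6*(-6))*(√(8*9) + 42) = 36*(√72 + 42) = 36*(6*√2 + 42) = 36*(42 + 6*√2) = 1512 + 216*√2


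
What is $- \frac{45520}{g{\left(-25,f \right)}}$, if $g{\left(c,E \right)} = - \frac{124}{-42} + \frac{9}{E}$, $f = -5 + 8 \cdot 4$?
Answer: $- \frac{318640}{23} \approx -13854.0$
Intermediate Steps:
$f = 27$ ($f = -5 + 32 = 27$)
$g{\left(c,E \right)} = \frac{62}{21} + \frac{9}{E}$ ($g{\left(c,E \right)} = \left(-124\right) \left(- \frac{1}{42}\right) + \frac{9}{E} = \frac{62}{21} + \frac{9}{E}$)
$- \frac{45520}{g{\left(-25,f \right)}} = - \frac{45520}{\frac{62}{21} + \frac{9}{27}} = - \frac{45520}{\frac{62}{21} + 9 \cdot \frac{1}{27}} = - \frac{45520}{\frac{62}{21} + \frac{1}{3}} = - \frac{45520}{\frac{23}{7}} = \left(-45520\right) \frac{7}{23} = - \frac{318640}{23}$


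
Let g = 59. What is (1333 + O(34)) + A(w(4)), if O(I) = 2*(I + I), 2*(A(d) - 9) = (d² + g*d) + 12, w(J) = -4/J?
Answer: 1455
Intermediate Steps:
A(d) = 15 + d²/2 + 59*d/2 (A(d) = 9 + ((d² + 59*d) + 12)/2 = 9 + (12 + d² + 59*d)/2 = 9 + (6 + d²/2 + 59*d/2) = 15 + d²/2 + 59*d/2)
O(I) = 4*I (O(I) = 2*(2*I) = 4*I)
(1333 + O(34)) + A(w(4)) = (1333 + 4*34) + (15 + (-4/4)²/2 + 59*(-4/4)/2) = (1333 + 136) + (15 + (-4*¼)²/2 + 59*(-4*¼)/2) = 1469 + (15 + (½)*(-1)² + (59/2)*(-1)) = 1469 + (15 + (½)*1 - 59/2) = 1469 + (15 + ½ - 59/2) = 1469 - 14 = 1455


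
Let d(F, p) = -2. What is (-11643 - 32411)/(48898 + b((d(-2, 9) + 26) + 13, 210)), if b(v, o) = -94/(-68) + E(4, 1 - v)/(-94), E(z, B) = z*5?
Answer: -70398292/78140873 ≈ -0.90092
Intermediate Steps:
E(z, B) = 5*z
b(v, o) = 1869/1598 (b(v, o) = -94/(-68) + (5*4)/(-94) = -94*(-1/68) + 20*(-1/94) = 47/34 - 10/47 = 1869/1598)
(-11643 - 32411)/(48898 + b((d(-2, 9) + 26) + 13, 210)) = (-11643 - 32411)/(48898 + 1869/1598) = -44054/78140873/1598 = -44054*1598/78140873 = -70398292/78140873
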